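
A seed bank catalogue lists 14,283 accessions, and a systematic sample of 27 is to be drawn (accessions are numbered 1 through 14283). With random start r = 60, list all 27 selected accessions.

60, 589, 1118, 1647, 2176, 2705, 3234, 3763, 4292, 4821, 5350, 5879, 6408, 6937, 7466, 7995, 8524, 9053, 9582, 10111, 10640, 11169, 11698, 12227, 12756, 13285, 13814

k = N/n = 14283/27 = 529
accession 1: 60
accession 2: 60 + 529 = 589
accession 3: 589 + 529 = 1118
accession 4: 1118 + 529 = 1647
accession 5: 1647 + 529 = 2176
accession 6: 2176 + 529 = 2705
accession 7: 2705 + 529 = 3234
accession 8: 3234 + 529 = 3763
accession 9: 3763 + 529 = 4292
accession 10: 4292 + 529 = 4821
accession 11: 4821 + 529 = 5350
accession 12: 5350 + 529 = 5879
accession 13: 5879 + 529 = 6408
accession 14: 6408 + 529 = 6937
accession 15: 6937 + 529 = 7466
accession 16: 7466 + 529 = 7995
accession 17: 7995 + 529 = 8524
accession 18: 8524 + 529 = 9053
accession 19: 9053 + 529 = 9582
accession 20: 9582 + 529 = 10111
accession 21: 10111 + 529 = 10640
accession 22: 10640 + 529 = 11169
accession 23: 11169 + 529 = 11698
accession 24: 11698 + 529 = 12227
accession 25: 12227 + 529 = 12756
accession 26: 12756 + 529 = 13285
accession 27: 13285 + 529 = 13814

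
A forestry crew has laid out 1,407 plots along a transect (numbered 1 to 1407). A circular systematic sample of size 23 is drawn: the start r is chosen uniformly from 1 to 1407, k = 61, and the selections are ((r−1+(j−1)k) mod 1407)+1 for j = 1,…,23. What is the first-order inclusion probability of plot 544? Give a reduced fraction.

23/1407

For each position j, as r ranges over 1…1407 the j-th selection hits every plot exactly once, so plot 544 is selected for exactly 23 of the 1407 starts.
Inclusion probability = 23/1407.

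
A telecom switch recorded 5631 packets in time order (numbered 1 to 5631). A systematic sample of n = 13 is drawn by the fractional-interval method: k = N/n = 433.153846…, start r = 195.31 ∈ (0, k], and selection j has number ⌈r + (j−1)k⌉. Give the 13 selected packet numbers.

j=1: r + 0k = 195.31 → ⌈·⌉ = 196
j=2: r + 1k = 628.463846… → ⌈·⌉ = 629
j=3: r + 2k = 1061.617692… → ⌈·⌉ = 1062
j=4: r + 3k = 1494.771538… → ⌈·⌉ = 1495
j=5: r + 4k = 1927.925384… → ⌈·⌉ = 1928
j=6: r + 5k = 2361.079230… → ⌈·⌉ = 2362
j=7: r + 6k = 2794.233076… → ⌈·⌉ = 2795
j=8: r + 7k = 3227.386923… → ⌈·⌉ = 3228
j=9: r + 8k = 3660.540769… → ⌈·⌉ = 3661
j=10: r + 9k = 4093.694615… → ⌈·⌉ = 4094
j=11: r + 10k = 4526.848461… → ⌈·⌉ = 4527
j=12: r + 11k = 4960.002307… → ⌈·⌉ = 4961
j=13: r + 12k = 5393.156153… → ⌈·⌉ = 5394

196, 629, 1062, 1495, 1928, 2362, 2795, 3228, 3661, 4094, 4527, 4961, 5394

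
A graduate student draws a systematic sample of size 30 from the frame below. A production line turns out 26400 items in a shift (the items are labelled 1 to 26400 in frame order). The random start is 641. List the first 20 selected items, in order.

k = N/n = 26400/30 = 880
item 1: 641
item 2: 641 + 880 = 1521
item 3: 1521 + 880 = 2401
item 4: 2401 + 880 = 3281
item 5: 3281 + 880 = 4161
item 6: 4161 + 880 = 5041
item 7: 5041 + 880 = 5921
item 8: 5921 + 880 = 6801
item 9: 6801 + 880 = 7681
item 10: 7681 + 880 = 8561
item 11: 8561 + 880 = 9441
item 12: 9441 + 880 = 10321
item 13: 10321 + 880 = 11201
item 14: 11201 + 880 = 12081
item 15: 12081 + 880 = 12961
item 16: 12961 + 880 = 13841
item 17: 13841 + 880 = 14721
item 18: 14721 + 880 = 15601
item 19: 15601 + 880 = 16481
item 20: 16481 + 880 = 17361

641, 1521, 2401, 3281, 4161, 5041, 5921, 6801, 7681, 8561, 9441, 10321, 11201, 12081, 12961, 13841, 14721, 15601, 16481, 17361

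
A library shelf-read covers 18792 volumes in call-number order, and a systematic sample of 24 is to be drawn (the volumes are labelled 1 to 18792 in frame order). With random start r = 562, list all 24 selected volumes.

562, 1345, 2128, 2911, 3694, 4477, 5260, 6043, 6826, 7609, 8392, 9175, 9958, 10741, 11524, 12307, 13090, 13873, 14656, 15439, 16222, 17005, 17788, 18571

k = N/n = 18792/24 = 783
volume 1: 562
volume 2: 562 + 783 = 1345
volume 3: 1345 + 783 = 2128
volume 4: 2128 + 783 = 2911
volume 5: 2911 + 783 = 3694
volume 6: 3694 + 783 = 4477
volume 7: 4477 + 783 = 5260
volume 8: 5260 + 783 = 6043
volume 9: 6043 + 783 = 6826
volume 10: 6826 + 783 = 7609
volume 11: 7609 + 783 = 8392
volume 12: 8392 + 783 = 9175
volume 13: 9175 + 783 = 9958
volume 14: 9958 + 783 = 10741
volume 15: 10741 + 783 = 11524
volume 16: 11524 + 783 = 12307
volume 17: 12307 + 783 = 13090
volume 18: 13090 + 783 = 13873
volume 19: 13873 + 783 = 14656
volume 20: 14656 + 783 = 15439
volume 21: 15439 + 783 = 16222
volume 22: 16222 + 783 = 17005
volume 23: 17005 + 783 = 17788
volume 24: 17788 + 783 = 18571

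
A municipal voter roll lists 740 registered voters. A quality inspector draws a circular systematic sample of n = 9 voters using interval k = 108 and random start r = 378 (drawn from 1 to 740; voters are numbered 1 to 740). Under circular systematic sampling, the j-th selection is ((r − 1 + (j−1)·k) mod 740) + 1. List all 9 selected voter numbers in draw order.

378, 486, 594, 702, 70, 178, 286, 394, 502

Selection 1: 378
Selection 2: 378 + 108 = 486
Selection 3: 486 + 108 = 594
Selection 4: 594 + 108 = 702
Selection 5: 702 + 108 = 810 → 810 − 740 = 70
Selection 6: 70 + 108 = 178
Selection 7: 178 + 108 = 286
Selection 8: 286 + 108 = 394
Selection 9: 394 + 108 = 502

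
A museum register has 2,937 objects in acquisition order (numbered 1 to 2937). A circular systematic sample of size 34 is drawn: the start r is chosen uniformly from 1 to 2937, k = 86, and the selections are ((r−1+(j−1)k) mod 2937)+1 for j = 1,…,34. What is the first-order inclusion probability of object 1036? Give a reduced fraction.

For each position j, as r ranges over 1…2937 the j-th selection hits every object exactly once, so object 1036 is selected for exactly 34 of the 2937 starts.
Inclusion probability = 34/2937.

34/2937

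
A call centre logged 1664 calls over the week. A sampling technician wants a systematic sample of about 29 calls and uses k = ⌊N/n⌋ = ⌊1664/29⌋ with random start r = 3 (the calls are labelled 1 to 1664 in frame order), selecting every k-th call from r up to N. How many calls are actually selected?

30

k = ⌊1664/29⌋ = 57
Achieved size = ⌊(1664 − 3)/57⌋ + 1 = ⌊1661/57⌋ + 1 = 29 + 1 = 30
(last selection: 3 + 29×57 = 1656 ≤ 1664; next would be 1713 > 1664)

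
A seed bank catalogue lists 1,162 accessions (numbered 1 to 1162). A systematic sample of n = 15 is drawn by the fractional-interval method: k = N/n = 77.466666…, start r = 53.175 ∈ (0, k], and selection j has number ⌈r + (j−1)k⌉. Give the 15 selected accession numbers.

j=1: r + 0k = 53.175 → ⌈·⌉ = 54
j=2: r + 1k = 130.641666… → ⌈·⌉ = 131
j=3: r + 2k = 208.108333… → ⌈·⌉ = 209
j=4: r + 3k = 285.575 → ⌈·⌉ = 286
j=5: r + 4k = 363.041666… → ⌈·⌉ = 364
j=6: r + 5k = 440.508333… → ⌈·⌉ = 441
j=7: r + 6k = 517.975 → ⌈·⌉ = 518
j=8: r + 7k = 595.441666… → ⌈·⌉ = 596
j=9: r + 8k = 672.908333… → ⌈·⌉ = 673
j=10: r + 9k = 750.375 → ⌈·⌉ = 751
j=11: r + 10k = 827.841666… → ⌈·⌉ = 828
j=12: r + 11k = 905.308333… → ⌈·⌉ = 906
j=13: r + 12k = 982.775 → ⌈·⌉ = 983
j=14: r + 13k = 1060.241666… → ⌈·⌉ = 1061
j=15: r + 14k = 1137.708333… → ⌈·⌉ = 1138

54, 131, 209, 286, 364, 441, 518, 596, 673, 751, 828, 906, 983, 1061, 1138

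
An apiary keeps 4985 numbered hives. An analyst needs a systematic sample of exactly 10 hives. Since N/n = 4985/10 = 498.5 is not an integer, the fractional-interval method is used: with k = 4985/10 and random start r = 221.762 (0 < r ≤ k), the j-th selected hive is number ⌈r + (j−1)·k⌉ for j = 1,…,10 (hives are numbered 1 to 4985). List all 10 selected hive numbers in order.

j=1: r + 0k = 221.762 → ⌈·⌉ = 222
j=2: r + 1k = 720.262 → ⌈·⌉ = 721
j=3: r + 2k = 1218.762 → ⌈·⌉ = 1219
j=4: r + 3k = 1717.262 → ⌈·⌉ = 1718
j=5: r + 4k = 2215.762 → ⌈·⌉ = 2216
j=6: r + 5k = 2714.262 → ⌈·⌉ = 2715
j=7: r + 6k = 3212.762 → ⌈·⌉ = 3213
j=8: r + 7k = 3711.262 → ⌈·⌉ = 3712
j=9: r + 8k = 4209.762 → ⌈·⌉ = 4210
j=10: r + 9k = 4708.262 → ⌈·⌉ = 4709

222, 721, 1219, 1718, 2216, 2715, 3213, 3712, 4210, 4709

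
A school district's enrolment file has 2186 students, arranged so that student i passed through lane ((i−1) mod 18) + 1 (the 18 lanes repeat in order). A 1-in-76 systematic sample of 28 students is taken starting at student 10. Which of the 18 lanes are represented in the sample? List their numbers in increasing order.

Consecutive selections differ by k = 76, so their lane numbers differ by 76 mod 18 = 4.
gcd(76, 18) = 2, so the sample visits 18/2 = 9 distinct residues mod 18.
Start 10 is lane 10; the lanes hit are 2, 4, 6, 8, 10, 12, 14, 16, 18.

2, 4, 6, 8, 10, 12, 14, 16, 18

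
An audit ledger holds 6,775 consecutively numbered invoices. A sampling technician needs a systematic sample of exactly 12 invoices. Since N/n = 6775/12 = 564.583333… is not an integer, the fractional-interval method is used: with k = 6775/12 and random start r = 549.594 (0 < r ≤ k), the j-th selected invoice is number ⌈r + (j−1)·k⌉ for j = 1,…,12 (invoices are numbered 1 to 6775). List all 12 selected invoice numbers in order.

j=1: r + 0k = 549.594 → ⌈·⌉ = 550
j=2: r + 1k = 1114.177333… → ⌈·⌉ = 1115
j=3: r + 2k = 1678.760666… → ⌈·⌉ = 1679
j=4: r + 3k = 2243.344 → ⌈·⌉ = 2244
j=5: r + 4k = 2807.927333… → ⌈·⌉ = 2808
j=6: r + 5k = 3372.510666… → ⌈·⌉ = 3373
j=7: r + 6k = 3937.094 → ⌈·⌉ = 3938
j=8: r + 7k = 4501.677333… → ⌈·⌉ = 4502
j=9: r + 8k = 5066.260666… → ⌈·⌉ = 5067
j=10: r + 9k = 5630.844 → ⌈·⌉ = 5631
j=11: r + 10k = 6195.427333… → ⌈·⌉ = 6196
j=12: r + 11k = 6760.010666… → ⌈·⌉ = 6761

550, 1115, 1679, 2244, 2808, 3373, 3938, 4502, 5067, 5631, 6196, 6761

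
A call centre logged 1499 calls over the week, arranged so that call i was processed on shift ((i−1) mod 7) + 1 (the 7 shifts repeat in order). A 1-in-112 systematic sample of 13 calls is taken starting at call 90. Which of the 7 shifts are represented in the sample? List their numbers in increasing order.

Consecutive selections differ by k = 112, so their shift numbers differ by 112 mod 7 = 0.
gcd(112, 7) = 7, so the sample visits 7/7 = 1 distinct residues mod 7.
Start 90 is shift 6; the shifts hit are 6.

6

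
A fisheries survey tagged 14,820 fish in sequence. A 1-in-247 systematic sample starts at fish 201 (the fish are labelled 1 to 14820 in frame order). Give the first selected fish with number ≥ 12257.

12304

k = 247
Steps past start: ⌈(12257 − 201)/247⌉ = ⌈12056/247⌉ = 49
Selected fish: 201 + 49×247 = 12304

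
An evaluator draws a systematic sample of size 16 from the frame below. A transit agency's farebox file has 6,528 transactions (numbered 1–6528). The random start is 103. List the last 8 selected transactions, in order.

3367, 3775, 4183, 4591, 4999, 5407, 5815, 6223

k = N/n = 6528/16 = 408
9th selection = 103 + 8×408 = 3367
10th: 3367 + 408 = 3775
11th: 3775 + 408 = 4183
12th: 4183 + 408 = 4591
13th: 4591 + 408 = 4999
14th: 4999 + 408 = 5407
15th: 5407 + 408 = 5815
16th: 5815 + 408 = 6223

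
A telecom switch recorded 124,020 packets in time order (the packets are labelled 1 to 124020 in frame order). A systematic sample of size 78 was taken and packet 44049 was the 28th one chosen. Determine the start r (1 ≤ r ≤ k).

1119

k = 124020/78 = 1590
r = 44049 − (28−1)×1590 = 44049 − 42930 = 1119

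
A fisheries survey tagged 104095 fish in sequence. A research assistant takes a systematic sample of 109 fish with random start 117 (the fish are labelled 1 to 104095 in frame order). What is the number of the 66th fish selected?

62192

k = 104095/109 = 955
66th selection = r + (66−1)·k = 117 + 65×955 = 117 + 62075 = 62192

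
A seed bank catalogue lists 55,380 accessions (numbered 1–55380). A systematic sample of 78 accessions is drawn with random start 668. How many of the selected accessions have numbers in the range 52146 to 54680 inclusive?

k = 55380/78 = 710
First selection ≥ 52146: 668 + ⌈(52146−668)/710⌉·710 = 668 + 73×710 = 52498
Last selection ≤ 54680: 668 + ⌊(54680−668)/710⌋·710 = 668 + 76×710 = 54628
Count = 76 − 73 + 1 = 4

4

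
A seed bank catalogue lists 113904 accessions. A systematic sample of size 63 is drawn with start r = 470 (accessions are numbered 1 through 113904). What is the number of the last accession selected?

112566

k = 113904/63 = 1808
63rd selection = r + (63−1)·k = 470 + 62×1808 = 470 + 112096 = 112566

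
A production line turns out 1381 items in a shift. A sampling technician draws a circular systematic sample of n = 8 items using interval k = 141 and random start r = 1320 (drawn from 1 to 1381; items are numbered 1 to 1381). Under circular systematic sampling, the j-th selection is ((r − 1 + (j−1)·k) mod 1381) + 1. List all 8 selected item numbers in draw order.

Selection 1: 1320
Selection 2: 1320 + 141 = 1461 → 1461 − 1381 = 80
Selection 3: 80 + 141 = 221
Selection 4: 221 + 141 = 362
Selection 5: 362 + 141 = 503
Selection 6: 503 + 141 = 644
Selection 7: 644 + 141 = 785
Selection 8: 785 + 141 = 926

1320, 80, 221, 362, 503, 644, 785, 926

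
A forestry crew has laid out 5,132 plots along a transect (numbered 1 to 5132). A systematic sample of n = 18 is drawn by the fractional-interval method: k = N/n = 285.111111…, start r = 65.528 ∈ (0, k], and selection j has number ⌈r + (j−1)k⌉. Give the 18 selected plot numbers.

j=1: r + 0k = 65.528 → ⌈·⌉ = 66
j=2: r + 1k = 350.639111… → ⌈·⌉ = 351
j=3: r + 2k = 635.750222… → ⌈·⌉ = 636
j=4: r + 3k = 920.861333… → ⌈·⌉ = 921
j=5: r + 4k = 1205.972444… → ⌈·⌉ = 1206
j=6: r + 5k = 1491.083555… → ⌈·⌉ = 1492
j=7: r + 6k = 1776.194666… → ⌈·⌉ = 1777
j=8: r + 7k = 2061.305777… → ⌈·⌉ = 2062
j=9: r + 8k = 2346.416888… → ⌈·⌉ = 2347
j=10: r + 9k = 2631.528 → ⌈·⌉ = 2632
j=11: r + 10k = 2916.639111… → ⌈·⌉ = 2917
j=12: r + 11k = 3201.750222… → ⌈·⌉ = 3202
j=13: r + 12k = 3486.861333… → ⌈·⌉ = 3487
j=14: r + 13k = 3771.972444… → ⌈·⌉ = 3772
j=15: r + 14k = 4057.083555… → ⌈·⌉ = 4058
j=16: r + 15k = 4342.194666… → ⌈·⌉ = 4343
j=17: r + 16k = 4627.305777… → ⌈·⌉ = 4628
j=18: r + 17k = 4912.416888… → ⌈·⌉ = 4913

66, 351, 636, 921, 1206, 1492, 1777, 2062, 2347, 2632, 2917, 3202, 3487, 3772, 4058, 4343, 4628, 4913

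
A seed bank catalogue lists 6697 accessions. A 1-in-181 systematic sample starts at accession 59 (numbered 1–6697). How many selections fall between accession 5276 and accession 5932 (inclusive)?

k = 181
First selection ≥ 5276: 59 + ⌈(5276−59)/181⌉·181 = 59 + 29×181 = 5308
Last selection ≤ 5932: 59 + ⌊(5932−59)/181⌋·181 = 59 + 32×181 = 5851
Count = 32 − 29 + 1 = 4

4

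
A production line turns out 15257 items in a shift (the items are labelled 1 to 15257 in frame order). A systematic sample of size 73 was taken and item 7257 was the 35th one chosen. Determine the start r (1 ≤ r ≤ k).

151

k = 15257/73 = 209
r = 7257 − (35−1)×209 = 7257 − 7106 = 151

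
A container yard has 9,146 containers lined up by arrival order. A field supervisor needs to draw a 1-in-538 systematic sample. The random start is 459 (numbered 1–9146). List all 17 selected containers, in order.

container 1: 459
container 2: 459 + 538 = 997
container 3: 997 + 538 = 1535
container 4: 1535 + 538 = 2073
container 5: 2073 + 538 = 2611
container 6: 2611 + 538 = 3149
container 7: 3149 + 538 = 3687
container 8: 3687 + 538 = 4225
container 9: 4225 + 538 = 4763
container 10: 4763 + 538 = 5301
container 11: 5301 + 538 = 5839
container 12: 5839 + 538 = 6377
container 13: 6377 + 538 = 6915
container 14: 6915 + 538 = 7453
container 15: 7453 + 538 = 7991
container 16: 7991 + 538 = 8529
container 17: 8529 + 538 = 9067

459, 997, 1535, 2073, 2611, 3149, 3687, 4225, 4763, 5301, 5839, 6377, 6915, 7453, 7991, 8529, 9067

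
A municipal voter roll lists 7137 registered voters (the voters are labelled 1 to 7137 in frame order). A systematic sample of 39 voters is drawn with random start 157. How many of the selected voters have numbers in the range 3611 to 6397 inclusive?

16

k = 7137/39 = 183
First selection ≥ 3611: 157 + ⌈(3611−157)/183⌉·183 = 157 + 19×183 = 3634
Last selection ≤ 6397: 157 + ⌊(6397−157)/183⌋·183 = 157 + 34×183 = 6379
Count = 34 − 19 + 1 = 16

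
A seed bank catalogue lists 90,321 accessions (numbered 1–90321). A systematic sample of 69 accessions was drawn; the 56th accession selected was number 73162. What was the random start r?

1167

k = 90321/69 = 1309
r = 73162 − (56−1)×1309 = 73162 − 71995 = 1167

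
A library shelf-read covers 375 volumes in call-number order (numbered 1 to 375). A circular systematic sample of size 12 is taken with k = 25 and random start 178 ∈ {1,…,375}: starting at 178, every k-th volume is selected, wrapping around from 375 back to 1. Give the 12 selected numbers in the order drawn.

Selection 1: 178
Selection 2: 178 + 25 = 203
Selection 3: 203 + 25 = 228
Selection 4: 228 + 25 = 253
Selection 5: 253 + 25 = 278
Selection 6: 278 + 25 = 303
Selection 7: 303 + 25 = 328
Selection 8: 328 + 25 = 353
Selection 9: 353 + 25 = 378 → 378 − 375 = 3
Selection 10: 3 + 25 = 28
Selection 11: 28 + 25 = 53
Selection 12: 53 + 25 = 78

178, 203, 228, 253, 278, 303, 328, 353, 3, 28, 53, 78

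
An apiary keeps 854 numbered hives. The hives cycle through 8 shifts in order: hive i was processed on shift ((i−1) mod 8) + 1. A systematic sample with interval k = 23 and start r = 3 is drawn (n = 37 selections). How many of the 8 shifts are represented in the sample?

Consecutive selections differ by k = 23, so their shift numbers differ by 23 mod 8 = 7.
gcd(23, 8) = 1, so the sample visits 8/1 = 8 distinct residues mod 8.
Start 3 is shift 3; the shifts hit are 1, 2, 3, 4, 5, 6, 7, 8.

8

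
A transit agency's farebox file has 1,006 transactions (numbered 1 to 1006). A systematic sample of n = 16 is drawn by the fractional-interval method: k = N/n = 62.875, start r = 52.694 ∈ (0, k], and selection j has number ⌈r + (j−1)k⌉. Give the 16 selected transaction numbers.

53, 116, 179, 242, 305, 368, 430, 493, 556, 619, 682, 745, 808, 871, 933, 996

j=1: r + 0k = 52.694 → ⌈·⌉ = 53
j=2: r + 1k = 115.569 → ⌈·⌉ = 116
j=3: r + 2k = 178.444 → ⌈·⌉ = 179
j=4: r + 3k = 241.319 → ⌈·⌉ = 242
j=5: r + 4k = 304.194 → ⌈·⌉ = 305
j=6: r + 5k = 367.069 → ⌈·⌉ = 368
j=7: r + 6k = 429.944 → ⌈·⌉ = 430
j=8: r + 7k = 492.819 → ⌈·⌉ = 493
j=9: r + 8k = 555.694 → ⌈·⌉ = 556
j=10: r + 9k = 618.569 → ⌈·⌉ = 619
j=11: r + 10k = 681.444 → ⌈·⌉ = 682
j=12: r + 11k = 744.319 → ⌈·⌉ = 745
j=13: r + 12k = 807.194 → ⌈·⌉ = 808
j=14: r + 13k = 870.069 → ⌈·⌉ = 871
j=15: r + 14k = 932.944 → ⌈·⌉ = 933
j=16: r + 15k = 995.819 → ⌈·⌉ = 996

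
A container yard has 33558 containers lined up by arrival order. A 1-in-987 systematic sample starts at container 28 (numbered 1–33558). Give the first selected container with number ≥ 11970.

k = 987
Steps past start: ⌈(11970 − 28)/987⌉ = ⌈11942/987⌉ = 13
Selected container: 28 + 13×987 = 12859

12859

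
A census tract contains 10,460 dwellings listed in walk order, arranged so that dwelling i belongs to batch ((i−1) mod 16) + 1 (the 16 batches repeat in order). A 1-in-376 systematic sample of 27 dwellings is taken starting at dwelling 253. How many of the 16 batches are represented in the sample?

2

Consecutive selections differ by k = 376, so their batch numbers differ by 376 mod 16 = 8.
gcd(376, 16) = 8, so the sample visits 16/8 = 2 distinct residues mod 16.
Start 253 is batch 13; the batches hit are 5, 13.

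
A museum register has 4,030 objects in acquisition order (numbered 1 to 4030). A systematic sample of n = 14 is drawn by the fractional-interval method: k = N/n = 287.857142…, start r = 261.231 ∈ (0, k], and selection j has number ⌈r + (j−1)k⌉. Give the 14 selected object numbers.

262, 550, 837, 1125, 1413, 1701, 1989, 2277, 2565, 2852, 3140, 3428, 3716, 4004

j=1: r + 0k = 261.231 → ⌈·⌉ = 262
j=2: r + 1k = 549.088142… → ⌈·⌉ = 550
j=3: r + 2k = 836.945285… → ⌈·⌉ = 837
j=4: r + 3k = 1124.802428… → ⌈·⌉ = 1125
j=5: r + 4k = 1412.659571… → ⌈·⌉ = 1413
j=6: r + 5k = 1700.516714… → ⌈·⌉ = 1701
j=7: r + 6k = 1988.373857… → ⌈·⌉ = 1989
j=8: r + 7k = 2276.231 → ⌈·⌉ = 2277
j=9: r + 8k = 2564.088142… → ⌈·⌉ = 2565
j=10: r + 9k = 2851.945285… → ⌈·⌉ = 2852
j=11: r + 10k = 3139.802428… → ⌈·⌉ = 3140
j=12: r + 11k = 3427.659571… → ⌈·⌉ = 3428
j=13: r + 12k = 3715.516714… → ⌈·⌉ = 3716
j=14: r + 13k = 4003.373857… → ⌈·⌉ = 4004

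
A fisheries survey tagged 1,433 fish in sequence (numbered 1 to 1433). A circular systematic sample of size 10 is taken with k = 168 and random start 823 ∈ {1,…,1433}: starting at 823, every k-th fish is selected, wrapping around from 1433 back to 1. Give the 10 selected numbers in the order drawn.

823, 991, 1159, 1327, 62, 230, 398, 566, 734, 902

Selection 1: 823
Selection 2: 823 + 168 = 991
Selection 3: 991 + 168 = 1159
Selection 4: 1159 + 168 = 1327
Selection 5: 1327 + 168 = 1495 → 1495 − 1433 = 62
Selection 6: 62 + 168 = 230
Selection 7: 230 + 168 = 398
Selection 8: 398 + 168 = 566
Selection 9: 566 + 168 = 734
Selection 10: 734 + 168 = 902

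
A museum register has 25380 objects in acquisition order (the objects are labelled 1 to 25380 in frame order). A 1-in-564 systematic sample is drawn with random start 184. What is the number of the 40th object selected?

22180

k = 564
40th selection = r + (40−1)·k = 184 + 39×564 = 184 + 21996 = 22180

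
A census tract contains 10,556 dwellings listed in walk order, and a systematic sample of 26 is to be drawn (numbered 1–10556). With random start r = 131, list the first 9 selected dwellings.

k = N/n = 10556/26 = 406
dwelling 1: 131
dwelling 2: 131 + 406 = 537
dwelling 3: 537 + 406 = 943
dwelling 4: 943 + 406 = 1349
dwelling 5: 1349 + 406 = 1755
dwelling 6: 1755 + 406 = 2161
dwelling 7: 2161 + 406 = 2567
dwelling 8: 2567 + 406 = 2973
dwelling 9: 2973 + 406 = 3379

131, 537, 943, 1349, 1755, 2161, 2567, 2973, 3379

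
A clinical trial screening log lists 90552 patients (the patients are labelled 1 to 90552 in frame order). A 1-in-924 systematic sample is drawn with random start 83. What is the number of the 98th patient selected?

89711

k = 924
98th selection = r + (98−1)·k = 83 + 97×924 = 83 + 89628 = 89711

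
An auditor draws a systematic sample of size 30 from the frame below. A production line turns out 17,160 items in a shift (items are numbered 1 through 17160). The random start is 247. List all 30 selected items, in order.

247, 819, 1391, 1963, 2535, 3107, 3679, 4251, 4823, 5395, 5967, 6539, 7111, 7683, 8255, 8827, 9399, 9971, 10543, 11115, 11687, 12259, 12831, 13403, 13975, 14547, 15119, 15691, 16263, 16835

k = N/n = 17160/30 = 572
item 1: 247
item 2: 247 + 572 = 819
item 3: 819 + 572 = 1391
item 4: 1391 + 572 = 1963
item 5: 1963 + 572 = 2535
item 6: 2535 + 572 = 3107
item 7: 3107 + 572 = 3679
item 8: 3679 + 572 = 4251
item 9: 4251 + 572 = 4823
item 10: 4823 + 572 = 5395
item 11: 5395 + 572 = 5967
item 12: 5967 + 572 = 6539
item 13: 6539 + 572 = 7111
item 14: 7111 + 572 = 7683
item 15: 7683 + 572 = 8255
item 16: 8255 + 572 = 8827
item 17: 8827 + 572 = 9399
item 18: 9399 + 572 = 9971
item 19: 9971 + 572 = 10543
item 20: 10543 + 572 = 11115
item 21: 11115 + 572 = 11687
item 22: 11687 + 572 = 12259
item 23: 12259 + 572 = 12831
item 24: 12831 + 572 = 13403
item 25: 13403 + 572 = 13975
item 26: 13975 + 572 = 14547
item 27: 14547 + 572 = 15119
item 28: 15119 + 572 = 15691
item 29: 15691 + 572 = 16263
item 30: 16263 + 572 = 16835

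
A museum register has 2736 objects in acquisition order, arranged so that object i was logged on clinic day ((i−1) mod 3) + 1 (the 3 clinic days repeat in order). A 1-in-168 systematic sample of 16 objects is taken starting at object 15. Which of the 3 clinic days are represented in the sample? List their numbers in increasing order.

3

Consecutive selections differ by k = 168, so their clinic day numbers differ by 168 mod 3 = 0.
gcd(168, 3) = 3, so the sample visits 3/3 = 1 distinct residues mod 3.
Start 15 is clinic day 3; the clinic days hit are 3.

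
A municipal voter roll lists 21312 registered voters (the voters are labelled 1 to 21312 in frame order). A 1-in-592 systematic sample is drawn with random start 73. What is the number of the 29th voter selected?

k = 592
29th selection = r + (29−1)·k = 73 + 28×592 = 73 + 16576 = 16649

16649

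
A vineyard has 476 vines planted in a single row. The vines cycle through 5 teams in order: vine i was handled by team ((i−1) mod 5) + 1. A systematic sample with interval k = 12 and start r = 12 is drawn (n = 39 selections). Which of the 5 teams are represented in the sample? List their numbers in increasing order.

1, 2, 3, 4, 5

Consecutive selections differ by k = 12, so their team numbers differ by 12 mod 5 = 2.
gcd(12, 5) = 1, so the sample visits 5/1 = 5 distinct residues mod 5.
Start 12 is team 2; the teams hit are 1, 2, 3, 4, 5.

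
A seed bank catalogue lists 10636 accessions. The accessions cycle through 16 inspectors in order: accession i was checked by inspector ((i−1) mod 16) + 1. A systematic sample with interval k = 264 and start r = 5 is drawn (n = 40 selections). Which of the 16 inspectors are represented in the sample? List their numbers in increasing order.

Consecutive selections differ by k = 264, so their inspector numbers differ by 264 mod 16 = 8.
gcd(264, 16) = 8, so the sample visits 16/8 = 2 distinct residues mod 16.
Start 5 is inspector 5; the inspectors hit are 5, 13.

5, 13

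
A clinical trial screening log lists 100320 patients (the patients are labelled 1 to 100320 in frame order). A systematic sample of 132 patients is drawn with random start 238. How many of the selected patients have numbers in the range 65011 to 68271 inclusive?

k = 100320/132 = 760
First selection ≥ 65011: 238 + ⌈(65011−238)/760⌉·760 = 238 + 86×760 = 65598
Last selection ≤ 68271: 238 + ⌊(68271−238)/760⌋·760 = 238 + 89×760 = 67878
Count = 89 − 86 + 1 = 4

4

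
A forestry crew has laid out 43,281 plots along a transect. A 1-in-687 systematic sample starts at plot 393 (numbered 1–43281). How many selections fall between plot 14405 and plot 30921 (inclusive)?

24

k = 687
First selection ≥ 14405: 393 + ⌈(14405−393)/687⌉·687 = 393 + 21×687 = 14820
Last selection ≤ 30921: 393 + ⌊(30921−393)/687⌋·687 = 393 + 44×687 = 30621
Count = 44 − 21 + 1 = 24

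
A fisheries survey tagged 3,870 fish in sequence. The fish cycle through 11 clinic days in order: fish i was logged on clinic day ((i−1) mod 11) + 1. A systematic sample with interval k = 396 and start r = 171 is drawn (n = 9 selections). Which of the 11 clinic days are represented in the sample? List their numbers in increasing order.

6

Consecutive selections differ by k = 396, so their clinic day numbers differ by 396 mod 11 = 0.
gcd(396, 11) = 11, so the sample visits 11/11 = 1 distinct residues mod 11.
Start 171 is clinic day 6; the clinic days hit are 6.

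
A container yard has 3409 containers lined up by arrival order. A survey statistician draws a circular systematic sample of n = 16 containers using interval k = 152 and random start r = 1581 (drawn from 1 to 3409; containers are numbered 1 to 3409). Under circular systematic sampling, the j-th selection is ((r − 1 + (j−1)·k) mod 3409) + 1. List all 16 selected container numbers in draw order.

1581, 1733, 1885, 2037, 2189, 2341, 2493, 2645, 2797, 2949, 3101, 3253, 3405, 148, 300, 452

Selection 1: 1581
Selection 2: 1581 + 152 = 1733
Selection 3: 1733 + 152 = 1885
Selection 4: 1885 + 152 = 2037
Selection 5: 2037 + 152 = 2189
Selection 6: 2189 + 152 = 2341
Selection 7: 2341 + 152 = 2493
Selection 8: 2493 + 152 = 2645
Selection 9: 2645 + 152 = 2797
Selection 10: 2797 + 152 = 2949
Selection 11: 2949 + 152 = 3101
Selection 12: 3101 + 152 = 3253
Selection 13: 3253 + 152 = 3405
Selection 14: 3405 + 152 = 3557 → 3557 − 3409 = 148
Selection 15: 148 + 152 = 300
Selection 16: 300 + 152 = 452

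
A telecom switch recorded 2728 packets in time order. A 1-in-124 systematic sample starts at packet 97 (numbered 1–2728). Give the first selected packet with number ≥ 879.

965

k = 124
Steps past start: ⌈(879 − 97)/124⌉ = ⌈782/124⌉ = 7
Selected packet: 97 + 7×124 = 965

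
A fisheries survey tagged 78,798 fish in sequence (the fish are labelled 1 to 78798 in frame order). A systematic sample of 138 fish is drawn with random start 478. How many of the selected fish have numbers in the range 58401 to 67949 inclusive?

17

k = 78798/138 = 571
First selection ≥ 58401: 478 + ⌈(58401−478)/571⌉·571 = 478 + 102×571 = 58720
Last selection ≤ 67949: 478 + ⌊(67949−478)/571⌋·571 = 478 + 118×571 = 67856
Count = 118 − 102 + 1 = 17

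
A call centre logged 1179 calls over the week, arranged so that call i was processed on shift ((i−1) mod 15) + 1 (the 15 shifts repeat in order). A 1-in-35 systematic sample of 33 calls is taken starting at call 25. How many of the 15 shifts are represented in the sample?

3

Consecutive selections differ by k = 35, so their shift numbers differ by 35 mod 15 = 5.
gcd(35, 15) = 5, so the sample visits 15/5 = 3 distinct residues mod 15.
Start 25 is shift 10; the shifts hit are 5, 10, 15.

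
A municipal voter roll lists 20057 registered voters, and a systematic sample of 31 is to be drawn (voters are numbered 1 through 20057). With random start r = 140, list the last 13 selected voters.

11786, 12433, 13080, 13727, 14374, 15021, 15668, 16315, 16962, 17609, 18256, 18903, 19550

k = N/n = 20057/31 = 647
19th selection = 140 + 18×647 = 11786
20th: 11786 + 647 = 12433
21st: 12433 + 647 = 13080
22nd: 13080 + 647 = 13727
23rd: 13727 + 647 = 14374
24th: 14374 + 647 = 15021
25th: 15021 + 647 = 15668
26th: 15668 + 647 = 16315
27th: 16315 + 647 = 16962
28th: 16962 + 647 = 17609
29th: 17609 + 647 = 18256
30th: 18256 + 647 = 18903
31st: 18903 + 647 = 19550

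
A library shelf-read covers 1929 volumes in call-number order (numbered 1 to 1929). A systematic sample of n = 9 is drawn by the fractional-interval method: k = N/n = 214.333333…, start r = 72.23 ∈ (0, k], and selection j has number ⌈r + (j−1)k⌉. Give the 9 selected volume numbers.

73, 287, 501, 716, 930, 1144, 1359, 1573, 1787

j=1: r + 0k = 72.23 → ⌈·⌉ = 73
j=2: r + 1k = 286.563333… → ⌈·⌉ = 287
j=3: r + 2k = 500.896666… → ⌈·⌉ = 501
j=4: r + 3k = 715.23 → ⌈·⌉ = 716
j=5: r + 4k = 929.563333… → ⌈·⌉ = 930
j=6: r + 5k = 1143.896666… → ⌈·⌉ = 1144
j=7: r + 6k = 1358.23 → ⌈·⌉ = 1359
j=8: r + 7k = 1572.563333… → ⌈·⌉ = 1573
j=9: r + 8k = 1786.896666… → ⌈·⌉ = 1787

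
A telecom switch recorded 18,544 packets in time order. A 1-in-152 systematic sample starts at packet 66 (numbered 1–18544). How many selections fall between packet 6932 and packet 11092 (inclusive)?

k = 152
First selection ≥ 6932: 66 + ⌈(6932−66)/152⌉·152 = 66 + 46×152 = 7058
Last selection ≤ 11092: 66 + ⌊(11092−66)/152⌋·152 = 66 + 72×152 = 11010
Count = 72 − 46 + 1 = 27

27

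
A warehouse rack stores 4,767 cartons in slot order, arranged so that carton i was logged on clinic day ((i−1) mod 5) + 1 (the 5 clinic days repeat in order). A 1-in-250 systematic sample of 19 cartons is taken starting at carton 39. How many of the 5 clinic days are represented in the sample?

Consecutive selections differ by k = 250, so their clinic day numbers differ by 250 mod 5 = 0.
gcd(250, 5) = 5, so the sample visits 5/5 = 1 distinct residues mod 5.
Start 39 is clinic day 4; the clinic days hit are 4.

1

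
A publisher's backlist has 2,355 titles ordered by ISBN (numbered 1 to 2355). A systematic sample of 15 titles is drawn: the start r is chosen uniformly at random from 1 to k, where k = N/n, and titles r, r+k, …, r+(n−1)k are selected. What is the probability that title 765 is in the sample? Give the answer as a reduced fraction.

1/157

k = 2355/15 = 157.
Title 765 is selected iff r ≡ 765 (mod 157); exactly one such r in {1,…,157}.
Inclusion probability = 1/157.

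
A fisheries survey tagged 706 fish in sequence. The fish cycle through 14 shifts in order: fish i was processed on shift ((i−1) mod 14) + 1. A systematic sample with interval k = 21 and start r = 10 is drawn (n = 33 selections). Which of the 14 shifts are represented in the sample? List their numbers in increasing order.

Consecutive selections differ by k = 21, so their shift numbers differ by 21 mod 14 = 7.
gcd(21, 14) = 7, so the sample visits 14/7 = 2 distinct residues mod 14.
Start 10 is shift 10; the shifts hit are 3, 10.

3, 10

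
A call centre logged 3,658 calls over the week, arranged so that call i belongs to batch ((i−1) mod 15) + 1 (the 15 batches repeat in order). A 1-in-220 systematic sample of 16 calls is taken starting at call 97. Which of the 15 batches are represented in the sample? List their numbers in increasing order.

Consecutive selections differ by k = 220, so their batch numbers differ by 220 mod 15 = 10.
gcd(220, 15) = 5, so the sample visits 15/5 = 3 distinct residues mod 15.
Start 97 is batch 7; the batches hit are 2, 7, 12.

2, 7, 12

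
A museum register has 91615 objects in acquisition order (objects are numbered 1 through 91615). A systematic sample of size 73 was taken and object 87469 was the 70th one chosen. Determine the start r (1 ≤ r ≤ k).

874

k = 91615/73 = 1255
r = 87469 − (70−1)×1255 = 87469 − 86595 = 874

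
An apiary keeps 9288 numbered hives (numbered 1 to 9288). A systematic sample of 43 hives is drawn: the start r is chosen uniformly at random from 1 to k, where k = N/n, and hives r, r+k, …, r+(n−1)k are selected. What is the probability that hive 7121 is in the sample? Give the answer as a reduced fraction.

1/216

k = 9288/43 = 216.
Hive 7121 is selected iff r ≡ 7121 (mod 216); exactly one such r in {1,…,216}.
Inclusion probability = 1/216.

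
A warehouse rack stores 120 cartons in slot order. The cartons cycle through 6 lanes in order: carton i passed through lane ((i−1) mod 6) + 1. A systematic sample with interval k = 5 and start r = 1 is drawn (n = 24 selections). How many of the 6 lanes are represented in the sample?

Consecutive selections differ by k = 5, so their lane numbers differ by 5 mod 6 = 5.
gcd(5, 6) = 1, so the sample visits 6/1 = 6 distinct residues mod 6.
Start 1 is lane 1; the lanes hit are 1, 2, 3, 4, 5, 6.

6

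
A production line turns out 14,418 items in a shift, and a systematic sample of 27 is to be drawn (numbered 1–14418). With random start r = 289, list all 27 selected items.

289, 823, 1357, 1891, 2425, 2959, 3493, 4027, 4561, 5095, 5629, 6163, 6697, 7231, 7765, 8299, 8833, 9367, 9901, 10435, 10969, 11503, 12037, 12571, 13105, 13639, 14173

k = N/n = 14418/27 = 534
item 1: 289
item 2: 289 + 534 = 823
item 3: 823 + 534 = 1357
item 4: 1357 + 534 = 1891
item 5: 1891 + 534 = 2425
item 6: 2425 + 534 = 2959
item 7: 2959 + 534 = 3493
item 8: 3493 + 534 = 4027
item 9: 4027 + 534 = 4561
item 10: 4561 + 534 = 5095
item 11: 5095 + 534 = 5629
item 12: 5629 + 534 = 6163
item 13: 6163 + 534 = 6697
item 14: 6697 + 534 = 7231
item 15: 7231 + 534 = 7765
item 16: 7765 + 534 = 8299
item 17: 8299 + 534 = 8833
item 18: 8833 + 534 = 9367
item 19: 9367 + 534 = 9901
item 20: 9901 + 534 = 10435
item 21: 10435 + 534 = 10969
item 22: 10969 + 534 = 11503
item 23: 11503 + 534 = 12037
item 24: 12037 + 534 = 12571
item 25: 12571 + 534 = 13105
item 26: 13105 + 534 = 13639
item 27: 13639 + 534 = 14173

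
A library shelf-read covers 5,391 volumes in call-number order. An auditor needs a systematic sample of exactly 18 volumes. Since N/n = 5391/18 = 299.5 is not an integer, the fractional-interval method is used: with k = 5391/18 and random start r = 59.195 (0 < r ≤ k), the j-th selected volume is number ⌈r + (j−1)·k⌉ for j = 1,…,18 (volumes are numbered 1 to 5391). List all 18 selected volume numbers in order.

j=1: r + 0k = 59.195 → ⌈·⌉ = 60
j=2: r + 1k = 358.695 → ⌈·⌉ = 359
j=3: r + 2k = 658.195 → ⌈·⌉ = 659
j=4: r + 3k = 957.695 → ⌈·⌉ = 958
j=5: r + 4k = 1257.195 → ⌈·⌉ = 1258
j=6: r + 5k = 1556.695 → ⌈·⌉ = 1557
j=7: r + 6k = 1856.195 → ⌈·⌉ = 1857
j=8: r + 7k = 2155.695 → ⌈·⌉ = 2156
j=9: r + 8k = 2455.195 → ⌈·⌉ = 2456
j=10: r + 9k = 2754.695 → ⌈·⌉ = 2755
j=11: r + 10k = 3054.195 → ⌈·⌉ = 3055
j=12: r + 11k = 3353.695 → ⌈·⌉ = 3354
j=13: r + 12k = 3653.195 → ⌈·⌉ = 3654
j=14: r + 13k = 3952.695 → ⌈·⌉ = 3953
j=15: r + 14k = 4252.195 → ⌈·⌉ = 4253
j=16: r + 15k = 4551.695 → ⌈·⌉ = 4552
j=17: r + 16k = 4851.195 → ⌈·⌉ = 4852
j=18: r + 17k = 5150.695 → ⌈·⌉ = 5151

60, 359, 659, 958, 1258, 1557, 1857, 2156, 2456, 2755, 3055, 3354, 3654, 3953, 4253, 4552, 4852, 5151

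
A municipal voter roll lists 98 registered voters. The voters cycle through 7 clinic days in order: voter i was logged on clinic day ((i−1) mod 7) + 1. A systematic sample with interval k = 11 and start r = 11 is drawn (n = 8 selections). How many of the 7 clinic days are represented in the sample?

Consecutive selections differ by k = 11, so their clinic day numbers differ by 11 mod 7 = 4.
gcd(11, 7) = 1, so the sample visits 7/1 = 7 distinct residues mod 7.
Start 11 is clinic day 4; the clinic days hit are 1, 2, 3, 4, 5, 6, 7.

7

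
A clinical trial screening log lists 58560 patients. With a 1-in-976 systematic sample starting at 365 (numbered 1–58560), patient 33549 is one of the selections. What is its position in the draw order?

35

k = 976
position = (33549 − 365)/976 + 1 = 33184/976 + 1 = 34 + 1 = 35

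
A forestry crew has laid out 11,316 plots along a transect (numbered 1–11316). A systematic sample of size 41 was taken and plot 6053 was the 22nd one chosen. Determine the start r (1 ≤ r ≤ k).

k = 11316/41 = 276
r = 6053 − (22−1)×276 = 6053 − 5796 = 257

257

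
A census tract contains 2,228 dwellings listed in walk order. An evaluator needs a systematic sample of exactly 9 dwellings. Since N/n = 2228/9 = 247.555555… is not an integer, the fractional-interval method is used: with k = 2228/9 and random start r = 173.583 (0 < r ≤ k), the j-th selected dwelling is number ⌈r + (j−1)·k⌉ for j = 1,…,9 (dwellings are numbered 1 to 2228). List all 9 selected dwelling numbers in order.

174, 422, 669, 917, 1164, 1412, 1659, 1907, 2155

j=1: r + 0k = 173.583 → ⌈·⌉ = 174
j=2: r + 1k = 421.138555… → ⌈·⌉ = 422
j=3: r + 2k = 668.694111… → ⌈·⌉ = 669
j=4: r + 3k = 916.249666… → ⌈·⌉ = 917
j=5: r + 4k = 1163.805222… → ⌈·⌉ = 1164
j=6: r + 5k = 1411.360777… → ⌈·⌉ = 1412
j=7: r + 6k = 1658.916333… → ⌈·⌉ = 1659
j=8: r + 7k = 1906.471888… → ⌈·⌉ = 1907
j=9: r + 8k = 2154.027444… → ⌈·⌉ = 2155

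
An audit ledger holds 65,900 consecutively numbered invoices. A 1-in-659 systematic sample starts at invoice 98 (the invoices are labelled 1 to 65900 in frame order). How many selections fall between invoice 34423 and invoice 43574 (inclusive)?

k = 659
First selection ≥ 34423: 98 + ⌈(34423−98)/659⌉·659 = 98 + 53×659 = 35025
Last selection ≤ 43574: 98 + ⌊(43574−98)/659⌋·659 = 98 + 65×659 = 42933
Count = 65 − 53 + 1 = 13

13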